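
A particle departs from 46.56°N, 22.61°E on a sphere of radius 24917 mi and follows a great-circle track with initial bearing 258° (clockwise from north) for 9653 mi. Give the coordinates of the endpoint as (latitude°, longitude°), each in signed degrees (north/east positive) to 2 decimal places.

38.19°, -5.44°

Angular distance δ = d/R = 9653/24917 = 0.38741 rad; initial bearing θ = 4.5029 rad.
sin φ₂ = sin φ₁ cos δ + cos φ₁ sin δ cos θ = (0.7261)(0.9259) + (0.6876)(0.3778)(-0.2079) = 0.6183, so φ₂ = 38.19°.
Δλ = atan2(sin θ sin δ cos φ₁, cos δ − sin φ₁ sin φ₂) = atan2(-0.2541, 0.4770) = -28.045°.
λ₂ = 22.610° − 28.045° = -5.44°.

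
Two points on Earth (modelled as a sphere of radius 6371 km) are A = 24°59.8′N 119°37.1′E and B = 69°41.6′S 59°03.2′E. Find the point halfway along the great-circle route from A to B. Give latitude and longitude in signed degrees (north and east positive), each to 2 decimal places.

-24.74°, 103.94°

The central angle between A and B is δ = 1.8149 rad.
With f = 0.5, the slerp weights are sin((1−f)δ)/sin δ = 0.8120 and sin(fδ)/sin δ = 0.8120.
Weighted sum of the unit vectors: (0.8120)·(-0.4479,0.7879,0.4226) + (0.8120)·(0.1785,0.2976,-0.9378) = (-0.2188, 0.8815, -0.4184).
Converting back: φ = atan2(z, √(x²+y²)) = -24.74°, λ = atan2(y, x) = 103.94°.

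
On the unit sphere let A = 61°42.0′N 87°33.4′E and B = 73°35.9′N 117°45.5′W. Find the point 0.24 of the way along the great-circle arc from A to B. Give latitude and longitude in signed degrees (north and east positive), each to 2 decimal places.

71.93°, 93.44°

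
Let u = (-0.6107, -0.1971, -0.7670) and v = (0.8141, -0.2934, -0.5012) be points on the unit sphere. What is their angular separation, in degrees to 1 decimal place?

u·v = -0.0549; |u| = 1.0000, |v| = 1.0000.
cos θ = (u·v)/(|u||v|) = -0.0549, so θ = 93.1°.

93.1°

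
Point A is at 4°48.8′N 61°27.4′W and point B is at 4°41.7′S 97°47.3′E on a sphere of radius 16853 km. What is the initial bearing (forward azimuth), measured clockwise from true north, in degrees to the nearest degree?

91°

With φ₁ = 0.0840, φ₂ = -0.0819, Δλ = 2.7793 rad, the forward-azimuth formula gives
θ = atan2( sin Δλ cos φ₂ , cos φ₁ sin φ₂ − sin φ₁ cos φ₂ cos Δλ ) = atan2(0.3532, -0.0034) = 90.55°.
So the initial bearing is 91°.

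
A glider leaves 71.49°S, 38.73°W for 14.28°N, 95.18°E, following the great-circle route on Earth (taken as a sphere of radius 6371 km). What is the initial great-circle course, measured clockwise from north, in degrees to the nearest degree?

Δλ = 133.910° = 2.3372 rad.
y = sin Δλ · cos φ₂ = (0.7204)(0.9691) = 0.6982
x = cos φ₁ sin φ₂ − sin φ₁ cos φ₂ cos Δλ = (0.3175)(0.2467) − (-0.9483)(0.9691)(-0.6935) = -0.5590
θ = atan2(y, x) = 128.68°, so the bearing is 129°.

129°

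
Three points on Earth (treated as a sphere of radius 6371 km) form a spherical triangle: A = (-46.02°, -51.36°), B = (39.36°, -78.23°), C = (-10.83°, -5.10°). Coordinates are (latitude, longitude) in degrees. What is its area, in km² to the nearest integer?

Side lengths (central angles): a = 1.4694, b = 0.9188, c = 1.5482 rad; semiperimeter s = 1.9682.
By l'Huilier's theorem, tan(E/4) = √[tan(s/2) tan((s−a)/2) tan((s−b)/2) tan((s−c)/2)], giving spherical excess E = 0.8563 rad.
Area = E·R² = 0.8563 × (6371)² ≈ 34758866 km².

34758866 km²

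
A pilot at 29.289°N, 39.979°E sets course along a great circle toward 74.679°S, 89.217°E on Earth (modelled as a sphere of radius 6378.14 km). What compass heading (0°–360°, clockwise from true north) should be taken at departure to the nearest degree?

With φ₁ = 0.5112, φ₂ = -1.3034, Δλ = 0.8594 rad, the forward-azimuth formula gives
θ = atan2( sin Δλ cos φ₂ , cos φ₁ sin φ₂ − sin φ₁ cos φ₂ cos Δλ ) = atan2(0.2001, -0.9256) = 167.80°.
So the initial bearing is 168°.

168°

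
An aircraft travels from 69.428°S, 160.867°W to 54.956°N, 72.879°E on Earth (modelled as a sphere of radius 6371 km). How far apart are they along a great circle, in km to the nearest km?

16941 km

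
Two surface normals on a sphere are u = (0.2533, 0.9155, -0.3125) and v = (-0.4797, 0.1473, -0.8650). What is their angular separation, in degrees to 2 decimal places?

73.52°

u·v = 0.2837; |u| = 1.0000, |v| = 1.0000.
cos θ = (u·v)/(|u||v|) = 0.2837, so θ = 73.52°.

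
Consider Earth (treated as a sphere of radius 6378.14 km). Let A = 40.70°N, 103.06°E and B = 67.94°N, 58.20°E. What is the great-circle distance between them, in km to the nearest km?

4038 km

In radians: φ₁ = 0.7103, φ₂ = 1.1858, Δλ = -44.860° = -0.7830 rad.
cos c = sin φ₁ sin φ₂ + cos φ₁ cos φ₂ cos Δλ = (0.6521)(0.9268) + (0.7581)(0.3756)(0.7088) = 0.80619,
so c = arccos(0.80619) = 0.63311 rad.
Distance = R·c = 6378.14 × 0.6331 ≈ 4038 km.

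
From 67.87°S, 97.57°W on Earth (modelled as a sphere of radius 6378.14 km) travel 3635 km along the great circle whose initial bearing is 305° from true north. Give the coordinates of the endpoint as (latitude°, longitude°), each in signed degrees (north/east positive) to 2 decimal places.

-41.55°, -133.77°

Angular distance δ = d/R = 3635/6378.14 = 0.56992 rad; initial bearing θ = 5.3233 rad.
sin φ₂ = sin φ₁ cos δ + cos φ₁ sin δ cos θ = (-0.9263)(0.8419) + (0.3767)(0.5396)(0.5736) = -0.6633, so φ₂ = -41.55°.
Δλ = atan2(sin θ sin δ cos φ₁, cos δ − sin φ₁ sin φ₂) = atan2(-0.1665, 0.2275) = -36.202°.
λ₂ = -97.570° − 36.202° = -133.77°.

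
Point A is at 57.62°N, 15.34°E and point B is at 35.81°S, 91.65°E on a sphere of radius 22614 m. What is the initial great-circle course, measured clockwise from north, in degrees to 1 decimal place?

With φ₁ = 1.0057, φ₂ = -0.6250, Δλ = 1.3319 rad, the forward-azimuth formula gives
θ = atan2( sin Δλ cos φ₂ , cos φ₁ sin φ₂ − sin φ₁ cos φ₂ cos Δλ ) = atan2(0.7879, -0.4754) = 121.11°.
So the initial bearing is 121.1°.

121.1°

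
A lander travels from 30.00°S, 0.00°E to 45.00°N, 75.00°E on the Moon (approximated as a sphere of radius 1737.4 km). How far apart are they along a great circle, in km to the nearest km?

3070 km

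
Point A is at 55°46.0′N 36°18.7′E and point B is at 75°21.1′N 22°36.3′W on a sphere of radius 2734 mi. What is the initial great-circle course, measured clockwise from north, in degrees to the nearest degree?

Δλ = -58.917° = -1.0283 rad.
y = sin Δλ · cos φ₂ = (-0.8564)(0.2529) = -0.2166
x = cos φ₁ sin φ₂ − sin φ₁ cos φ₂ cos Δλ = (0.5626)(0.9675) − (0.8268)(0.2529)(0.5163) = 0.4363
θ = atan2(y, x) = -26.40°; adding 360° gives 334°.

334°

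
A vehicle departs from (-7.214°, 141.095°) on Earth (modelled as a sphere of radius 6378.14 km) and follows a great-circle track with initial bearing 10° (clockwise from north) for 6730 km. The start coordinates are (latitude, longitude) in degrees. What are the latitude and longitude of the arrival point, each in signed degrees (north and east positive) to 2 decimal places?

52.00°, 155.30°

Angular distance δ = d/R = 6730/6378.14 = 1.05517 rad; initial bearing θ = 0.1745 rad.
sin φ₂ = sin φ₁ cos δ + cos φ₁ sin δ cos θ = (-0.1256)(0.4931) + (0.9921)(0.8700)(0.9848) = 0.7881, so φ₂ = 52.00°.
Δλ = atan2(sin θ sin δ cos φ₁, cos δ − sin φ₁ sin φ₂) = atan2(0.1499, 0.5920) = 14.206°.
λ₂ = 141.095° + 14.206° = 155.30°.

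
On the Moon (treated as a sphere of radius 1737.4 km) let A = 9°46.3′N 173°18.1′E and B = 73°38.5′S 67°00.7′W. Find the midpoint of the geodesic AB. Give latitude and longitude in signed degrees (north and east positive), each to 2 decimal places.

-41.89°, -170.57°

Central angle δ = 1.8758 rad. Interpolating on the sphere with fraction f = 0.5:
P = [sin((1−f)δ)·A + sin(fδ)·B] / sin δ = 0.8453·A + 0.8453·B in Cartesian coordinates,
giving P = (-0.7344, -0.1220, -0.6676), i.e. latitude -41.89°, longitude -170.57°.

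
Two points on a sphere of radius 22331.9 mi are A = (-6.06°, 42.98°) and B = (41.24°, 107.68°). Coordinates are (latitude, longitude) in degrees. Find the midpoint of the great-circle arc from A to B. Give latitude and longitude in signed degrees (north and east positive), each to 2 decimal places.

20.50°, 70.30°

Central angle δ = 1.3182 rad. Interpolating on the sphere with fraction f = 0.5:
P = [sin((1−f)δ)·A + sin(fδ)·B] / sin δ = 0.6325·A + 0.6325·B in Cartesian coordinates,
giving P = (0.3157, 0.8819, 0.3502), i.e. latitude 20.50°, longitude 70.30°.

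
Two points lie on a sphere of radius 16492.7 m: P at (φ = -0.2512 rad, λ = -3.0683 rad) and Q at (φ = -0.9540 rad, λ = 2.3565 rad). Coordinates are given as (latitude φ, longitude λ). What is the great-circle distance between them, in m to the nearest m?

15924 m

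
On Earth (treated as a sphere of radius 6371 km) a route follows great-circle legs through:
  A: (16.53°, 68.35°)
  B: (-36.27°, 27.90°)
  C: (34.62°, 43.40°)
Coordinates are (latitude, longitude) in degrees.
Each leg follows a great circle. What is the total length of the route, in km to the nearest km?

Leg A→B: central angle 1.1375 rad, distance 7247.1 km.
Leg B→C: central angle 1.2627 rad, distance 8044.6 km.
Total: 7247.1 + 8044.6 ≈ 15292 km.

15292 km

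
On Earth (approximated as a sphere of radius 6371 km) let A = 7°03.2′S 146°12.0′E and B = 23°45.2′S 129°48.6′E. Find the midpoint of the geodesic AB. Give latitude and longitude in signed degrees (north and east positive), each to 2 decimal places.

The central angle between A and B is δ = 0.4004 rad.
With f = 0.5, the slerp weights are sin((1−f)δ)/sin δ = 0.5102 and sin(fδ)/sin δ = 0.5102.
Weighted sum of the unit vectors: (0.5102)·(-0.8247,0.5521,-0.1228) + (0.5102)·(-0.5860,0.7031,-0.4028) = (-0.7197, 0.6404, -0.2682).
Converting back: φ = atan2(z, √(x²+y²)) = -15.55°, λ = atan2(y, x) = 138.34°.

-15.55°, 138.34°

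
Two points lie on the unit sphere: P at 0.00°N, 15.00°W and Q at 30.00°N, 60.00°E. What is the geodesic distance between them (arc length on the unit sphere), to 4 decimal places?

1.3447

With latitudes φ₁ = 0.000°, φ₂ = 30.000° and longitude difference Δλ = 75.000°:
Haversine: a = sin²(Δφ/2) + cos φ₁ cos φ₂ sin²(Δλ/2) = 0.0670 + (1.0000)(0.8660)(0.3706) = 0.38793.
Central angle c = 2·arcsin(√a) = 1.34473 rad.
On the unit sphere the arc length equals the central angle: 1.3447.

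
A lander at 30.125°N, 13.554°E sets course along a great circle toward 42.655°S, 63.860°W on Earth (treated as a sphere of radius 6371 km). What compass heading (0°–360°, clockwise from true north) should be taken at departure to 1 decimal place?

227.1°

With φ₁ = 0.5258, φ₂ = -0.7445, Δλ = -1.3511 rad, the forward-azimuth formula gives
θ = atan2( sin Δλ cos φ₂ , cos φ₁ sin φ₂ − sin φ₁ cos φ₂ cos Δλ ) = atan2(-0.7178, -0.6665) = -132.88°.
Adding 360° brings this into [0°, 360°): 227.1°.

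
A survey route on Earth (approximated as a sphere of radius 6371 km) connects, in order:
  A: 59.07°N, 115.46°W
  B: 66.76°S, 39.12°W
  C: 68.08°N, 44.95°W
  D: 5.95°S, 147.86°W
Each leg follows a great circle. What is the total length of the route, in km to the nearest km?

41473 km

Leg A→B: central angle 2.4043 rad, distance 15317.9 km.
Leg B→C: central angle 2.3545 rad, distance 15000.4 km.
Leg C→D: central angle 1.7509 rad, distance 11154.9 km.
Total: 15317.9 + 15000.4 + 11154.9 ≈ 41473 km.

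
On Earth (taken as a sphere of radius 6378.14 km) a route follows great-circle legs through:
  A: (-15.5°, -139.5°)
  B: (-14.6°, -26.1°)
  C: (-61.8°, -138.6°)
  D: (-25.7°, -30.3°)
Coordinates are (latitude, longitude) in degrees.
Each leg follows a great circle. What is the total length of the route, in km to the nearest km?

30117 km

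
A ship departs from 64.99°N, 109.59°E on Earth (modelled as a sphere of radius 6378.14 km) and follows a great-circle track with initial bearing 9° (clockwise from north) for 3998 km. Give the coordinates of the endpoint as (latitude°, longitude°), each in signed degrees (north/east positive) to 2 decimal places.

Angular distance δ = d/R = 3998/6378.14 = 0.62683 rad; initial bearing θ = 0.1571 rad.
sin φ₂ = sin φ₁ cos δ + cos φ₁ sin δ cos θ = (0.9062)(0.8099) + (0.4228)(0.5866)(0.9877) = 0.9789, so φ₂ = 78.21°.
Δλ = atan2(sin θ sin δ cos φ₁, cos δ − sin φ₁ sin φ₂) = atan2(0.0388, -0.0772) = 153.323°.
λ₂ = 109.590° + 153.323° = 262.91° → -97.09° after wrapping to (−180°, 180°].

78.21°, -97.09°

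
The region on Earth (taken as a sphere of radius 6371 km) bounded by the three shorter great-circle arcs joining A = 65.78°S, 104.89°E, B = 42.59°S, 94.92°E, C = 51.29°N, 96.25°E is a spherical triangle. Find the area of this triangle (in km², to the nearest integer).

Side lengths (central angles): a = 1.6386, b = 2.0465, c = 0.4162 rad; semiperimeter s = 2.0507.
By l'Huilier's theorem, tan(E/4) = √[tan(s/2) tan((s−a)/2) tan((s−b)/2) tan((s−c)/2)], giving spherical excess E = 0.1102 rad.
Area = E·R² = 0.1102 × (6371)² ≈ 4474623 km².

4474623 km²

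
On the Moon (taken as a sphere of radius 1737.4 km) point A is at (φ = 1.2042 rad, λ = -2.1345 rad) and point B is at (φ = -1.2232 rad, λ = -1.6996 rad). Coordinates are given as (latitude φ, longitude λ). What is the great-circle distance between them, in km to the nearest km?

4248 km

With latitudes φ₁ = 68.996°, φ₂ = -70.084° and longitude difference Δλ = 24.918°:
Haversine: a = sin²(Δφ/2) + cos φ₁ cos φ₂ sin²(Δλ/2) = 0.8778 + (0.3584)(0.3406)(0.0465) = 0.88349.
Central angle c = 2·arcsin(√a) = 2.44493 rad.
Distance = R·c = 1737.4 × 2.4449 ≈ 4248 km.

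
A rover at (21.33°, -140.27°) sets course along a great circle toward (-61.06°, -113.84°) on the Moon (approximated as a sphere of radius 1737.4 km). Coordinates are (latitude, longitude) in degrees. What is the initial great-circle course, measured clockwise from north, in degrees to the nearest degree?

168°

With φ₁ = 0.3723, φ₂ = -1.0657, Δλ = 0.4613 rad, the forward-azimuth formula gives
θ = atan2( sin Δλ cos φ₂ , cos φ₁ sin φ₂ − sin φ₁ cos φ₂ cos Δλ ) = atan2(0.2154, -0.9728) = 167.52°.
So the initial bearing is 168°.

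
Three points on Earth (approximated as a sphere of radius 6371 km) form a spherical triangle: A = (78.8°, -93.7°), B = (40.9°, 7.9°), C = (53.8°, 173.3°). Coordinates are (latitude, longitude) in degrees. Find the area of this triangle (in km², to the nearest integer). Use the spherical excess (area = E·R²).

9761841 km²

Side lengths (central angles): a = 1.4743, b = 0.6672, c = 0.9113 rad; semiperimeter s = 1.5264.
By l'Huilier's theorem, tan(E/4) = √[tan(s/2) tan((s−a)/2) tan((s−b)/2) tan((s−c)/2)], giving spherical excess E = 0.2405 rad.
Area = E·R² = 0.2405 × (6371)² ≈ 9761841 km².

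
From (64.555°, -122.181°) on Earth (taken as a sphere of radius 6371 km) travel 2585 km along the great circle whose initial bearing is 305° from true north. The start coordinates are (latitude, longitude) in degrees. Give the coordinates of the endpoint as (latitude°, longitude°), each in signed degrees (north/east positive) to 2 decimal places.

67.96°, 178.30°

Angular distance δ = d/R = 2585/6371 = 0.40574 rad; initial bearing θ = 5.3233 rad.
sin φ₂ = sin φ₁ cos δ + cos φ₁ sin δ cos θ = (0.9030)(0.9188) + (0.4296)(0.3947)(0.5736) = 0.9270, so φ₂ = 67.96°.
Δλ = atan2(sin θ sin δ cos φ₁, cos δ − sin φ₁ sin φ₂) = atan2(-0.1389, 0.0818) = -59.516°.
λ₂ = -122.181° − 59.516° = -181.70° → 178.30° after wrapping to (−180°, 180°].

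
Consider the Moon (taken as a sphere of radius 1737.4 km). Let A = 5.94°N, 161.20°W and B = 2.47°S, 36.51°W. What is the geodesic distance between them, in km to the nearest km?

Let φ₁ = 0.1037 rad, φ₂ = -0.0431 rad, and Δλ = 2.1763 rad.
cos c = sin φ₁ sin φ₂ + cos φ₁ cos φ₂ cos Δλ = (0.1035)(-0.0431) + (0.9946)(0.9991)(-0.5691) = -0.57001,
so c = arccos(-0.57001) = 2.17732 rad.
Distance = R·c = 1737.4 × 2.1773 ≈ 3783 km.

3783 km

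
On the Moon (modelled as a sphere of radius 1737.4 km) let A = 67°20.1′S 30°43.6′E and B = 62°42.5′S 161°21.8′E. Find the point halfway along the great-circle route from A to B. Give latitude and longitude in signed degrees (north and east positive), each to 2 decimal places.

-78.80°, 106.73°

The central angle between A and B is δ = 0.7884 rad.
With f = 0.5, the slerp weights are sin((1−f)δ)/sin δ = 0.5415 and sin(fδ)/sin δ = 0.5415.
Weighted sum of the unit vectors: (0.5415)·(0.3312,0.1969,-0.9228) + (0.5415)·(-0.4345,0.1465,-0.8887) = (-0.0559, 0.1860, -0.9810).
Converting back: φ = atan2(z, √(x²+y²)) = -78.80°, λ = atan2(y, x) = 106.73°.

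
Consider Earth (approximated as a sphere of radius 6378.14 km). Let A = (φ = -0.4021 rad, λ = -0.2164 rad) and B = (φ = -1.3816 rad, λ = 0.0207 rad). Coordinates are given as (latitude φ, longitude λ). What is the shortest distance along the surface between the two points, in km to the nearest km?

In radians: φ₁ = -0.4021, φ₂ = -1.3816, Δλ = 13.585° = 0.2371 rad.
Haversine: a = sin²(Δφ/2) + cos φ₁ cos φ₂ sin²(Δλ/2) = 0.2213 + (0.9202)(0.1881)(0.0140) = 0.22370.
Central angle c = 2·arcsin(√a) = 0.98532 rad.
Distance = R·c = 6378.14 × 0.9853 ≈ 6285 km.

6285 km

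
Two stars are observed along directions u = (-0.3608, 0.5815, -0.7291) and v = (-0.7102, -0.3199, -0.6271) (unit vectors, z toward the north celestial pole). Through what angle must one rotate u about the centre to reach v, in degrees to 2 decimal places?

58.17°

u·v = 0.5274; |u| = 1.0000, |v| = 1.0000.
cos θ = (u·v)/(|u||v|) = 0.5275, so θ = 58.17°.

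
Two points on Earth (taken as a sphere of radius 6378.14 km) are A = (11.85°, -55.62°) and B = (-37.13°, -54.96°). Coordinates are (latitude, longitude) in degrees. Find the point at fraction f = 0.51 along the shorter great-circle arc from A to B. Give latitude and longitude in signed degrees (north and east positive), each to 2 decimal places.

Central angle δ = 0.8549 rad. Interpolating on the sphere with fraction f = 0.51:
P = [sin((1−f)δ)·A + sin(fδ)·B] / sin δ = 0.5391·A + 0.5597·B in Cartesian coordinates,
giving P = (0.5542, -0.8008, -0.2272), i.e. latitude -13.13°, longitude -55.32°.

-13.13°, -55.32°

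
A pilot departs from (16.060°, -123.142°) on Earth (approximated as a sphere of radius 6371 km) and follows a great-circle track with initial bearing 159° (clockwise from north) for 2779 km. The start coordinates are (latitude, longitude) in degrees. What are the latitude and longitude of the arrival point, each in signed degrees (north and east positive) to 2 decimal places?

Angular distance δ = d/R = 2779/6371 = 0.43620 rad; initial bearing θ = 2.7751 rad.
sin φ₂ = sin φ₁ cos δ + cos φ₁ sin δ cos θ = (0.2766)(0.9064) + (0.9610)(0.4225)(-0.9336) = -0.1283, so φ₂ = -7.37°.
Δλ = atan2(sin θ sin δ cos φ₁, cos δ − sin φ₁ sin φ₂) = atan2(0.1455, 0.9419) = 8.782°.
λ₂ = -123.142° + 8.782° = -114.36°.

-7.37°, -114.36°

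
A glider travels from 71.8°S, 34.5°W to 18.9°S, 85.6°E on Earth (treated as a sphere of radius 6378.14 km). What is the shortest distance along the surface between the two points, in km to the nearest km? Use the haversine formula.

With latitudes φ₁ = -71.800°, φ₂ = -18.900° and longitude difference Δλ = 120.100°:
Haversine: a = sin²(Δφ/2) + cos φ₁ cos φ₂ sin²(Δλ/2) = 0.1984 + (0.3123)(0.9461)(0.7508) = 0.42024.
Central angle c = 2·arcsin(√a) = 1.41059 rad.
Distance = R·c = 6378.14 × 1.4106 ≈ 8997 km.

8997 km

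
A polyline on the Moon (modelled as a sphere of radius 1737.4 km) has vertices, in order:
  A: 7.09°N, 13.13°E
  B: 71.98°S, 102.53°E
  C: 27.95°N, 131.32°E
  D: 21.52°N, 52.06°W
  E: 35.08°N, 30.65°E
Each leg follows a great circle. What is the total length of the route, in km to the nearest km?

12159 km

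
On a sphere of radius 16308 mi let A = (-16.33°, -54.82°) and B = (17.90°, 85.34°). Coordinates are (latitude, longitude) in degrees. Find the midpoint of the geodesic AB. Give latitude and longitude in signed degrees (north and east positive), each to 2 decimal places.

The central angle between A and B is δ = 2.4777 rad.
With f = 0.5, the slerp weights are sin((1−f)δ)/sin δ = 1.5343 and sin(fδ)/sin δ = 1.5343.
Weighted sum of the unit vectors: (1.5343)·(0.5529,-0.7844,-0.2812) + (1.5343)·(0.0773,0.9484,0.3074) = (0.9670, 0.2517, 0.0402).
Converting back: φ = atan2(z, √(x²+y²)) = 2.30°, λ = atan2(y, x) = 14.59°.

2.30°, 14.59°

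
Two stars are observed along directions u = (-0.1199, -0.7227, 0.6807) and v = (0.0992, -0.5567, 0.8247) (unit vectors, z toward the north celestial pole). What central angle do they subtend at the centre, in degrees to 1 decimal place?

u·v = 0.9518; |u| = 1.0000, |v| = 0.9999.
cos θ = (u·v)/(|u||v|) = 0.9518, so θ = 17.9°.

17.9°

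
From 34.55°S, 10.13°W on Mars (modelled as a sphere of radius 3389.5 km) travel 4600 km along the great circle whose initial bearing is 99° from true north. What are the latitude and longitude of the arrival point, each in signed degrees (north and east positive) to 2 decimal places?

-14.25°, 74.66°

Angular distance δ = d/R = 4600/3389.5 = 1.35713 rad; initial bearing θ = 1.7279 rad.
sin φ₂ = sin φ₁ cos δ + cos φ₁ sin δ cos θ = (-0.5671)(0.2120) + (0.8236)(0.9773)(-0.1564) = -0.2462, so φ₂ = -14.25°.
Δλ = atan2(sin θ sin δ cos φ₁, cos δ − sin φ₁ sin φ₂) = atan2(0.7950, 0.0724) = 84.794°.
λ₂ = -10.130° + 84.794° = 74.66°.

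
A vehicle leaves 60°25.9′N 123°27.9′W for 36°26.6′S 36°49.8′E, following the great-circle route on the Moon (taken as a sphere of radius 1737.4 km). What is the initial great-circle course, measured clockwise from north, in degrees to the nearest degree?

Δλ = 160.295° = 2.7977 rad.
y = sin Δλ · cos φ₂ = (0.3372)(0.8044) = 0.2712
x = cos φ₁ sin φ₂ − sin φ₁ cos φ₂ cos Δλ = (0.4935)(-0.5940) − (0.8698)(0.8044)(-0.9414) = 0.3656
θ = atan2(y, x) = 36.57°, so the bearing is 37°.

37°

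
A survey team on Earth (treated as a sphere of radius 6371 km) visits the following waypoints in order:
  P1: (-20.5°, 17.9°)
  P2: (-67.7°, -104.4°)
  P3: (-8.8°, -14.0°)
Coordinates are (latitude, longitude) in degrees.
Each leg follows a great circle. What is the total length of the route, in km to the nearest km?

18270 km

Leg P1→P2: central angle 1.4363 rad, distance 9150.7 km.
Leg P2→P3: central angle 1.4314 rad, distance 9119.6 km.
Total: 9150.7 + 9119.6 ≈ 18270 km.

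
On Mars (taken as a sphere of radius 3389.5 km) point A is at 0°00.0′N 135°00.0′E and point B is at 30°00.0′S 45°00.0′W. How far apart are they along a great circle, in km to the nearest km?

Let φ₁ = 0.0000 rad, φ₂ = -0.5236 rad, and Δλ = -3.1416 rad.
cos c = sin φ₁ sin φ₂ + cos φ₁ cos φ₂ cos Δλ = (0.0000)(-0.5000) + (1.0000)(0.8660)(-1.0000) = -0.86603,
so c = arccos(-0.86603) = 2.61799 rad.
Distance = R·c = 3389.5 × 2.6180 ≈ 8874 km.

8874 km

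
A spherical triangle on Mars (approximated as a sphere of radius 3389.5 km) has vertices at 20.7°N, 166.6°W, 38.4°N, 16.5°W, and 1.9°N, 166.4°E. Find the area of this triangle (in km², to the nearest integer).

8591430 km²

Side lengths (central angles): a = 2.4367, b = 0.5647, c = 1.9998 rad; semiperimeter s = 2.5006.
By l'Huilier's theorem, tan(E/4) = √[tan(s/2) tan((s−a)/2) tan((s−b)/2) tan((s−c)/2)], giving spherical excess E = 0.7478 rad.
Area = E·R² = 0.7478 × (3389.5)² ≈ 8591430 km².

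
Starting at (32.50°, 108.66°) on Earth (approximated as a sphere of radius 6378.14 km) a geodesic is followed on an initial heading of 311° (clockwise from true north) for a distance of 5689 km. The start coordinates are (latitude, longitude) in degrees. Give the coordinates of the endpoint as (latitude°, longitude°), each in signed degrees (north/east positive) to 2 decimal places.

50.18°, 42.14°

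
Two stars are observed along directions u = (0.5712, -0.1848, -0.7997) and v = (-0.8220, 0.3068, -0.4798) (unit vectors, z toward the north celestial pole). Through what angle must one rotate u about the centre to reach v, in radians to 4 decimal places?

u·v = -0.1425; |u| = 1.0000, |v| = 1.0000.
cos θ = (u·v)/(|u||v|) = -0.1425, so θ = 1.7138 rad.

1.7138 rad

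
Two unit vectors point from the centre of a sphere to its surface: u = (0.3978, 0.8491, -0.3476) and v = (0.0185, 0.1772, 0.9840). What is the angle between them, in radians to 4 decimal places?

u·v = -0.1842; |u| = 1.0000, |v| = 1.0000.
cos θ = (u·v)/(|u||v|) = -0.1842, so θ = 1.7561 rad.

1.7561 rad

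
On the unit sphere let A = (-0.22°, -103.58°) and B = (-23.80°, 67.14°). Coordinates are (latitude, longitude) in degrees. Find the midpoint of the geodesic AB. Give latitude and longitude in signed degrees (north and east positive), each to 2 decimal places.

-66.57°, -46.90°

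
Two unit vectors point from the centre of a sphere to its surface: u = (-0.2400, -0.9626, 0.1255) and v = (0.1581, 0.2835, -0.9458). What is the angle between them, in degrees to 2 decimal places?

115.44°

u·v = -0.4295; |u| = 1.0000, |v| = 1.0000.
cos θ = (u·v)/(|u||v|) = -0.4296, so θ = 115.44°.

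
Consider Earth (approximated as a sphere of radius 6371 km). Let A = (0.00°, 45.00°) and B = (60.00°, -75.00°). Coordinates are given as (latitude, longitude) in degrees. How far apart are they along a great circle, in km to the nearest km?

Let φ₁ = 0.0000 rad, φ₂ = 1.0472 rad, and Δλ = -2.0944 rad.
cos c = sin φ₁ sin φ₂ + cos φ₁ cos φ₂ cos Δλ = (0.0000)(0.8660) + (1.0000)(0.5000)(-0.5000) = -0.25000,
so c = arccos(-0.25000) = 1.82348 rad.
Distance = R·c = 6371 × 1.8235 ≈ 11617 km.

11617 km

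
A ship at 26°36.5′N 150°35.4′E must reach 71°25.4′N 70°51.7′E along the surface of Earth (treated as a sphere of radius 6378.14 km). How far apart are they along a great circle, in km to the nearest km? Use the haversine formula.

6859 km

In radians: φ₁ = 0.4644, φ₂ = 1.2466, Δλ = -79.728° = -1.3915 rad.
Haversine: a = sin²(Δφ/2) + cos φ₁ cos φ₂ sin²(Δλ/2) = 0.1453 + (0.8941)(0.3186)(0.4108) = 0.26233.
Central angle c = 2·arcsin(√a) = 1.07544 rad.
Distance = R·c = 6378.14 × 1.0754 ≈ 6859 km.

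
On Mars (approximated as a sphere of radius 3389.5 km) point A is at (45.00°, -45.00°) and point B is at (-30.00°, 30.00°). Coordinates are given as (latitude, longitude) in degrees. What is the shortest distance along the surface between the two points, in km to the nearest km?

With latitudes φ₁ = 45.000°, φ₂ = -30.000° and longitude difference Δλ = 75.000°:
Haversine: a = sin²(Δφ/2) + cos φ₁ cos φ₂ sin²(Δλ/2) = 0.3706 + (0.7071)(0.8660)(0.3706) = 0.59753.
Central angle c = 2·arcsin(√a) = 1.76711 rad.
Distance = R·c = 3389.5 × 1.7671 ≈ 5990 km.

5990 km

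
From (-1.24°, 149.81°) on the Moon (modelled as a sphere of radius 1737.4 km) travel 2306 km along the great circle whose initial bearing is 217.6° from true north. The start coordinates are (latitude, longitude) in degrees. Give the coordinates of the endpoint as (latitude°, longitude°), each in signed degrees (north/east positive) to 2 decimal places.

Angular distance δ = d/R = 2306/1737.4 = 1.32727 rad; initial bearing θ = 3.7978 rad.
sin φ₂ = sin φ₁ cos δ + cos φ₁ sin δ cos θ = (-0.0216)(0.2411) + (0.9998)(0.9705)(-0.7923) = -0.7740, so φ₂ = -50.71°.
Δλ = atan2(sin θ sin δ cos φ₁, cos δ − sin φ₁ sin φ₂) = atan2(-0.5920, 0.2244) = -69.243°.
λ₂ = 149.810° − 69.243° = 80.57°.

-50.71°, 80.57°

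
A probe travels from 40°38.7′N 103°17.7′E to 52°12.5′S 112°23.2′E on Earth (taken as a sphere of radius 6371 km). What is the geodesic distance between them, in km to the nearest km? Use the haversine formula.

10362 km

Let φ₁ = 0.7094 rad, φ₂ = -0.9112 rad, and Δλ = 0.1587 rad.
Haversine: a = sin²(Δφ/2) + cos φ₁ cos φ₂ sin²(Δλ/2) = 0.5249 + (0.7588)(0.6128)(0.0063) = 0.52781.
Central angle c = 2·arcsin(√a) = 1.62645 rad.
Distance = R·c = 6371 × 1.6264 ≈ 10362 km.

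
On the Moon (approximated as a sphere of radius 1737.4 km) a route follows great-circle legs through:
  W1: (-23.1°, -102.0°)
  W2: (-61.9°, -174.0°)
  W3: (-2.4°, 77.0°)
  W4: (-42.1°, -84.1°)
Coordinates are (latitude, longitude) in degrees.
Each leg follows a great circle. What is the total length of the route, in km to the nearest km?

8803 km

Leg W1→W2: central angle 1.0702 rad, distance 1859.3 km.
Leg W2→W3: central angle 1.6873 rad, distance 2931.6 km.
Leg W3→W4: central angle 2.3094 rad, distance 4012.4 km.
Total: 1859.3 + 2931.6 + 4012.4 ≈ 8803 km.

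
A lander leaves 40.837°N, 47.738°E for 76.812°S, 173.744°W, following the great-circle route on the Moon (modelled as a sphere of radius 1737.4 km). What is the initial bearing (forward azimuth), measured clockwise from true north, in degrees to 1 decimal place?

166.4°

With φ₁ = 0.7127, φ₂ = -1.3406, Δλ = 2.4176 rad, the forward-azimuth formula gives
θ = atan2( sin Δλ cos φ₂ , cos φ₁ sin φ₂ − sin φ₁ cos φ₂ cos Δλ ) = atan2(0.1511, -0.6249) = 166.40°.
So the initial bearing is 166.4°.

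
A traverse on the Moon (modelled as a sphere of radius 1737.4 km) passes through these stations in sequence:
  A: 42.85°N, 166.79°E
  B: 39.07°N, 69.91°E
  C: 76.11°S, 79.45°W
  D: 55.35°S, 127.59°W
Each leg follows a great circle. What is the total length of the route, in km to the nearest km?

7174 km

Leg A→B: central angle 1.2020 rad, distance 2088.4 km.
Leg B→C: central angle 2.4531 rad, distance 4262.0 km.
Leg C→D: central angle 0.4742 rad, distance 823.8 km.
Total: 2088.4 + 4262.0 + 823.8 ≈ 7174 km.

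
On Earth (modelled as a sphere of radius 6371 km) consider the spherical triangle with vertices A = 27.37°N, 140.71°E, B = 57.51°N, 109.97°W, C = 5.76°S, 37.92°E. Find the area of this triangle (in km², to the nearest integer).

Side lengths (central angles): a = 2.1381, b = 1.8150, c = 1.3388 rad; semiperimeter s = 2.6459.
By l'Huilier's theorem, tan(E/4) = √[tan(s/2) tan((s−a)/2) tan((s−b)/2) tan((s−c)/2)], giving spherical excess E = 2.1281 rad.
Area = E·R² = 2.1281 × (6371)² ≈ 86377129 km².

86377129 km²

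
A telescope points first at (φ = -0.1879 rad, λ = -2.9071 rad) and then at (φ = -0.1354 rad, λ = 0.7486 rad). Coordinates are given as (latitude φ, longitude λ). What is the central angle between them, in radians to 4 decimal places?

In radians: φ₁ = -0.1879, φ₂ = -0.1354, Δλ = -150.544° = -2.6275 rad.
cos c = sin φ₁ sin φ₂ + cos φ₁ cos φ₂ cos Δλ = (-0.1868)(-0.1350) + (0.9824)(0.9908)(-0.8707) = -0.82236,
so c = arccos(-0.82236) = 2.53635 rad.
So the angular separation is 2.5363 rad.

2.5363 rad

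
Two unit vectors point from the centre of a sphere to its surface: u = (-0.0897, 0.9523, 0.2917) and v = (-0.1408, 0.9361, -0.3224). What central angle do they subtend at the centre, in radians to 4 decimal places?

u·v = 0.8100; |u| = 1.0000, |v| = 1.0000.
cos θ = (u·v)/(|u||v|) = 0.8100, so θ = 0.6266 rad.

0.6266 rad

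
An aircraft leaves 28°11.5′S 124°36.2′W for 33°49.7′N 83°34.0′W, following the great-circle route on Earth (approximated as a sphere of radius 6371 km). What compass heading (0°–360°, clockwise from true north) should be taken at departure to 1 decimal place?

34.7°

With φ₁ = -0.4920, φ₂ = 0.5904, Δλ = 0.7162 rad, the forward-azimuth formula gives
θ = atan2( sin Δλ cos φ₂ , cos φ₁ sin φ₂ − sin φ₁ cos φ₂ cos Δλ ) = atan2(0.5454, 0.7867) = 34.73°.
So the initial bearing is 34.7°.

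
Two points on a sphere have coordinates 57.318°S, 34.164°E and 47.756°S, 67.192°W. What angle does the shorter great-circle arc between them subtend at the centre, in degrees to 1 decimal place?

Let φ₁ = -1.0004 rad, φ₂ = -0.8335 rad, and Δλ = -1.7690 rad.
cos c = sin φ₁ sin φ₂ + cos φ₁ cos φ₂ cos Δλ = (-0.8417)(-0.7403) + (0.5400)(0.6723)(-0.1969) = 0.55161,
so c = arccos(0.55161) = 0.98651 rad.
So the angular separation is 56.5°.

56.5°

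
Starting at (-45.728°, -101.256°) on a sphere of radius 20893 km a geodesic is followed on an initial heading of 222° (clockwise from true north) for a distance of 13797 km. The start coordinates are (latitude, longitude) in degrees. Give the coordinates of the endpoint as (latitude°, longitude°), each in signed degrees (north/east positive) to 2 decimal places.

-62.09°, -162.54°

Angular distance δ = d/R = 13797/20893 = 0.66036 rad; initial bearing θ = 3.8746 rad.
sin φ₂ = sin φ₁ cos δ + cos φ₁ sin δ cos θ = (-0.7160)(0.7898) + (0.6981)(0.6134)(-0.7431) = -0.8837, so φ₂ = -62.09°.
Δλ = atan2(sin θ sin δ cos φ₁, cos δ − sin φ₁ sin φ₂) = atan2(-0.2865, 0.1570) = -61.279°.
λ₂ = -101.256° − 61.279° = -162.54°.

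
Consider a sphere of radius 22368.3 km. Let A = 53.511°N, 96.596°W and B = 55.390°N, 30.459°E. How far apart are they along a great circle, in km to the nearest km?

24490 km

Let φ₁ = 0.9339 rad, φ₂ = 0.9667 rad, and Δλ = 2.2175 rad.
Haversine: a = sin²(Δφ/2) + cos φ₁ cos φ₂ sin²(Δλ/2) = 0.0003 + (0.5947)(0.5680)(0.8013) = 0.27092.
Central angle c = 2·arcsin(√a) = 1.09486 rad.
Distance = R·c = 22368.3 × 1.0949 ≈ 24490 km.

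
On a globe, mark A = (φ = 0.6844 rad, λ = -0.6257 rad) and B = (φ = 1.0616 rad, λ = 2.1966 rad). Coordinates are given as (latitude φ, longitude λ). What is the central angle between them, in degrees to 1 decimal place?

With latitudes φ₁ = 39.213°, φ₂ = 60.825° and longitude difference Δλ = 161.706°:
cos c = sin φ₁ sin φ₂ + cos φ₁ cos φ₂ cos Δλ = (0.6322)(0.8731) + (0.7748)(0.4875)(-0.9495) = 0.19340,
so c = arccos(0.19340) = 1.37617 rad.
So the angular separation is 78.8°.

78.8°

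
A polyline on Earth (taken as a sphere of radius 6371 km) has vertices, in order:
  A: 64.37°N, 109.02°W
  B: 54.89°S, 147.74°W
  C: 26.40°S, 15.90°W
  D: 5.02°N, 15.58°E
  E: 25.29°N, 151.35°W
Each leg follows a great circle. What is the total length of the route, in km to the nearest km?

Leg A→B: central angle 2.1453 rad, distance 13668.0 km.
Leg B→C: central angle 1.5507 rad, distance 9879.5 km.
Leg C→D: central angle 0.7640 rad, distance 4867.7 km.
Leg D→E: central angle 2.5680 rad, distance 16360.9 km.
Total: 13668.0 + 9879.5 + 4867.7 + 16360.9 ≈ 44776 km.

44776 km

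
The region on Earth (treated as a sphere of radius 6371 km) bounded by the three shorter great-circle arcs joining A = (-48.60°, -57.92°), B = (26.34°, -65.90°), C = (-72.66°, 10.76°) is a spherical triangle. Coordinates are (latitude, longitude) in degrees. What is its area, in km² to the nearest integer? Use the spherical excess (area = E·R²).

Side lengths (central angles): a = 1.9411, b = 0.6638, c = 1.3139 rad; semiperimeter s = 1.9594.
By l'Huilier's theorem, tan(E/4) = √[tan(s/2) tan((s−a)/2) tan((s−b)/2) tan((s−c)/2)], giving spherical excess E = 0.2345 rad.
Area = E·R² = 0.2345 × (6371)² ≈ 9518505 km².

9518505 km²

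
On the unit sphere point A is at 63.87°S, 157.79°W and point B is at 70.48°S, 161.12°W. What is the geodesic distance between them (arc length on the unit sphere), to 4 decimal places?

Let φ₁ = -1.1147 rad, φ₂ = -1.2301 rad, and Δλ = -0.0581 rad.
cos c = sin φ₁ sin φ₂ + cos φ₁ cos φ₂ cos Δλ = (-0.8978)(-0.9425) + (0.4404)(0.3341)(0.9983) = 0.99310,
so c = arccos(0.99310) = 0.11751 rad.
On the unit sphere the arc length equals the central angle: 0.1175.

0.1175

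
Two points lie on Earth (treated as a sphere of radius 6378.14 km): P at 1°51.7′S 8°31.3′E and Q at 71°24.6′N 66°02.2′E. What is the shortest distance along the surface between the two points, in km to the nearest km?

With latitudes φ₁ = -1.862°, φ₂ = 71.410° and longitude difference Δλ = 57.515°:
Haversine: a = sin²(Δφ/2) + cos φ₁ cos φ₂ sin²(Δλ/2) = 0.3561 + (0.9995)(0.3188)(0.2315) = 0.42983.
Central angle c = 2·arcsin(√a) = 1.43000 rad.
Distance = R·c = 6378.14 × 1.4300 ≈ 9121 km.

9121 km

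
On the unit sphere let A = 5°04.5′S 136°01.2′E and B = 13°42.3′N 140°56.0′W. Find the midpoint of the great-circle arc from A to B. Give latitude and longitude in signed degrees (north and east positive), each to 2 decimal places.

The central angle between A and B is δ = 1.4745 rad.
With f = 0.5, the slerp weights are sin((1−f)δ)/sin δ = 0.6754 and sin(fδ)/sin δ = 0.6754.
Weighted sum of the unit vectors: (0.6754)·(-0.7168,0.6917,-0.0885) + (0.6754)·(-0.7543,-0.6123,0.2369) = (-0.9935, 0.0536, 0.1003).
Converting back: φ = atan2(z, √(x²+y²)) = 5.75°, λ = atan2(y, x) = 176.91°.

5.75°, 176.91°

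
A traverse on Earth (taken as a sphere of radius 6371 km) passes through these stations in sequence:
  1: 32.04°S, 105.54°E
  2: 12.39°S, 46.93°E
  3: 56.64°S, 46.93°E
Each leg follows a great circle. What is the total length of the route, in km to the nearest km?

Leg 1→2: central angle 0.9943 rad, distance 6334.9 km.
Leg 2→3: central angle 0.7723 rad, distance 4920.4 km.
Total: 6334.9 + 4920.4 ≈ 11255 km.

11255 km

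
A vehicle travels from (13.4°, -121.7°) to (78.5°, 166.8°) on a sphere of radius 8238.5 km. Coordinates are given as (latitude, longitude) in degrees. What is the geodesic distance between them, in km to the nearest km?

10529 km

In radians: φ₁ = 0.2339, φ₂ = 1.3701, Δλ = -71.500° = -1.2479 rad.
Haversine: a = sin²(Δφ/2) + cos φ₁ cos φ₂ sin²(Δλ/2) = 0.2895 + (0.9728)(0.1994)(0.3413) = 0.35568.
Central angle c = 2·arcsin(√a) = 1.27800 rad.
Distance = R·c = 8238.5 × 1.2780 ≈ 10529 km.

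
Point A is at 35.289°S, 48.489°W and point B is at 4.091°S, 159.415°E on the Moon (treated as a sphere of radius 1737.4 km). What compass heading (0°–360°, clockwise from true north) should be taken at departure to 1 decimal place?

219.4°

With φ₁ = -0.6159, φ₂ = -0.0714, Δλ = -2.6546 rad, the forward-azimuth formula gives
θ = atan2( sin Δλ cos φ₂ , cos φ₁ sin φ₂ − sin φ₁ cos φ₂ cos Δλ ) = atan2(-0.4668, -0.5675) = -140.56°.
Adding 360° brings this into [0°, 360°): 219.4°.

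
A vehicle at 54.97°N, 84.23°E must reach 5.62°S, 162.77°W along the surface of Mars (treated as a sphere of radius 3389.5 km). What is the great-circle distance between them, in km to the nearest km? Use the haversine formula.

6369 km

With latitudes φ₁ = 54.970°, φ₂ = -5.620° and longitude difference Δλ = 113.000°:
Haversine: a = sin²(Δφ/2) + cos φ₁ cos φ₂ sin²(Δλ/2) = 0.2545 + (0.5740)(0.9952)(0.6954) = 0.65170.
Central angle c = 2·arcsin(√a) = 1.87905 rad.
Distance = R·c = 3389.5 × 1.8790 ≈ 6369 km.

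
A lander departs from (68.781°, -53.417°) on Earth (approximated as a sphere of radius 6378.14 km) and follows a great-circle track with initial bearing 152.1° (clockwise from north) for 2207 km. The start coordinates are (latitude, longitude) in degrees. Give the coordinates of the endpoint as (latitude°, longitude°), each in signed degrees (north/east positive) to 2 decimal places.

50.22°, -39.06°

Angular distance δ = d/R = 2207/6378.14 = 0.34603 rad; initial bearing θ = 2.6546 rad.
sin φ₂ = sin φ₁ cos δ + cos φ₁ sin δ cos θ = (0.9322)(0.9407) + (0.3619)(0.3392)(-0.8838) = 0.7685, so φ₂ = 50.22°.
Δλ = atan2(sin θ sin δ cos φ₁, cos δ − sin φ₁ sin φ₂) = atan2(0.0574, 0.2244) = 14.360°.
λ₂ = -53.417° + 14.360° = -39.06°.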